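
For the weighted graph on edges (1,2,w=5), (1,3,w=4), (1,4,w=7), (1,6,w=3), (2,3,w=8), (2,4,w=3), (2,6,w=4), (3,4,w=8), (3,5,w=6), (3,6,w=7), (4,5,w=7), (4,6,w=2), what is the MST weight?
18 (MST edges: (1,3,w=4), (1,6,w=3), (2,4,w=3), (3,5,w=6), (4,6,w=2); sum of weights 4 + 3 + 3 + 6 + 2 = 18)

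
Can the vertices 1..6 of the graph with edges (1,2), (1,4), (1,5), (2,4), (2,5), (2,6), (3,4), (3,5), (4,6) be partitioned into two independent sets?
No (odd cycle of length 3: 4 -> 1 -> 2 -> 4)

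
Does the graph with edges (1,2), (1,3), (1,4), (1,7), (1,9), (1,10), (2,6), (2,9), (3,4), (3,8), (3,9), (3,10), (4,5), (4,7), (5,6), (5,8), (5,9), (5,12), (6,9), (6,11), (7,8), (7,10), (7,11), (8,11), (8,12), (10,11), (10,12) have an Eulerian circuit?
No (8 vertices have odd degree: {2, 3, 5, 7, 8, 9, 10, 12}; Eulerian circuit requires 0)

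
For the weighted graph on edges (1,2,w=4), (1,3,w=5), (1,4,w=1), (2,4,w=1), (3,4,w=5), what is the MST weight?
7 (MST edges: (1,3,w=5), (1,4,w=1), (2,4,w=1); sum of weights 5 + 1 + 1 = 7)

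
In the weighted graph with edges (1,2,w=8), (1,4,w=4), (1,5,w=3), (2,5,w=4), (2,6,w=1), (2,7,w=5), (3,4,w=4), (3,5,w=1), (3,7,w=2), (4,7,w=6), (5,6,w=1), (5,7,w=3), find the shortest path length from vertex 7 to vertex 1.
6 (path: 7 -> 5 -> 1; weights 3 + 3 = 6)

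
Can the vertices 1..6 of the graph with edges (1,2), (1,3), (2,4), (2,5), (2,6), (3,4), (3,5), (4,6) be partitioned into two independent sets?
No (odd cycle of length 5: 4 -> 3 -> 1 -> 2 -> 6 -> 4)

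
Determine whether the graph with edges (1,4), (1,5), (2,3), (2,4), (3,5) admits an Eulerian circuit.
Yes (the graph is connected and all 5 vertices have even degree)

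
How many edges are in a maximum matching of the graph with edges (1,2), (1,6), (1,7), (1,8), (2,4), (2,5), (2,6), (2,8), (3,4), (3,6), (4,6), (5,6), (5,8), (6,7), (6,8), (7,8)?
4 (matching: (1,7), (2,5), (3,4), (6,8); upper bound floor(n/2) = floor(8/2) = 4)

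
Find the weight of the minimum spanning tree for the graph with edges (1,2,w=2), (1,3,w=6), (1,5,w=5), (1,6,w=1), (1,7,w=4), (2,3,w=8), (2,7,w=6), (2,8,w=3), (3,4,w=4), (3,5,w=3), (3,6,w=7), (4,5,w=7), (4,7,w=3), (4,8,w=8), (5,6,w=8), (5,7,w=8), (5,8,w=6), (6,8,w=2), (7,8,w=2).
17 (MST edges: (1,2,w=2), (1,6,w=1), (3,4,w=4), (3,5,w=3), (4,7,w=3), (6,8,w=2), (7,8,w=2); sum of weights 2 + 1 + 4 + 3 + 3 + 2 + 2 = 17)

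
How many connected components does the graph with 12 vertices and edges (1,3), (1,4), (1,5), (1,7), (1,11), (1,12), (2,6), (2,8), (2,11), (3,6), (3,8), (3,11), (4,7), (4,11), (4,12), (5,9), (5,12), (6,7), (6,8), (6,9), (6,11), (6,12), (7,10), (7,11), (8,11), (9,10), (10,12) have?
1 (components: {1, 2, 3, 4, 5, 6, 7, 8, 9, 10, 11, 12})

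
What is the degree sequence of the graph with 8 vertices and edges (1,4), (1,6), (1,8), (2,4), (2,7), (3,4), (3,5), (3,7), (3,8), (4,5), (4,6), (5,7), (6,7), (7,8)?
[5, 5, 4, 3, 3, 3, 3, 2] (degrees: deg(1)=3, deg(2)=2, deg(3)=4, deg(4)=5, deg(5)=3, deg(6)=3, deg(7)=5, deg(8)=3)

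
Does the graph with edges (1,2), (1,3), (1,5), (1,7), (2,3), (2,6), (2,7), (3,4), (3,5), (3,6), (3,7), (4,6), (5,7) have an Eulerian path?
Yes (the graph is connected and exactly 2 vertices have odd degree: {5, 6}; any Eulerian path must start and end at those)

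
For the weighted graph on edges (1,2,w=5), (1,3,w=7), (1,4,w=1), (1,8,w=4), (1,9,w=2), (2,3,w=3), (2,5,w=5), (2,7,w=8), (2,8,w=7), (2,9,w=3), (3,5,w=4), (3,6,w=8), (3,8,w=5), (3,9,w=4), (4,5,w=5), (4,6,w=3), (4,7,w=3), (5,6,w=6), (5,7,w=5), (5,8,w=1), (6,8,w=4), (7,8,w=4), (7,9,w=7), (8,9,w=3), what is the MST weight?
19 (MST edges: (1,4,w=1), (1,9,w=2), (2,3,w=3), (2,9,w=3), (4,6,w=3), (4,7,w=3), (5,8,w=1), (8,9,w=3); sum of weights 1 + 2 + 3 + 3 + 3 + 3 + 1 + 3 = 19)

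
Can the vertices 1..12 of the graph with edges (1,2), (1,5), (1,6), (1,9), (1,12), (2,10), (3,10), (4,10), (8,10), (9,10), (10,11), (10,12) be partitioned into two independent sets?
Yes. Partition: {1, 7, 10}, {2, 3, 4, 5, 6, 8, 9, 11, 12}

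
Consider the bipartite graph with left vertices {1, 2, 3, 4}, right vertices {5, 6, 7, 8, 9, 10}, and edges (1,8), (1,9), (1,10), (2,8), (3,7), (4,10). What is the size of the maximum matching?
4 (matching: (1,9), (2,8), (3,7), (4,10); upper bound min(|L|,|R|) = min(4,6) = 4)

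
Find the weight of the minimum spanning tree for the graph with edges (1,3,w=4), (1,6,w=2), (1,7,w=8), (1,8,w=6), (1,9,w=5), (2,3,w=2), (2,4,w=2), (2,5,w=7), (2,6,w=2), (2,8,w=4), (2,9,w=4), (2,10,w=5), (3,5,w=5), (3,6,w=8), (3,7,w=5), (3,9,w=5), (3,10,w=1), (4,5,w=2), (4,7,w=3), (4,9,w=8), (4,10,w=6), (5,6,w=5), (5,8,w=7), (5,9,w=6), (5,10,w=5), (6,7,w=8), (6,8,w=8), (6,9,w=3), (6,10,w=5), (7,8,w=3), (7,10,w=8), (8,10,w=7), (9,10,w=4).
20 (MST edges: (1,6,w=2), (2,3,w=2), (2,4,w=2), (2,6,w=2), (3,10,w=1), (4,5,w=2), (4,7,w=3), (6,9,w=3), (7,8,w=3); sum of weights 2 + 2 + 2 + 2 + 1 + 2 + 3 + 3 + 3 = 20)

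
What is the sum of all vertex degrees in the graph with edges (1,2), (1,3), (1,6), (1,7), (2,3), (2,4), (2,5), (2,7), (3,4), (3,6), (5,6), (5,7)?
24 (handshake: sum of degrees = 2|E| = 2 x 12 = 24)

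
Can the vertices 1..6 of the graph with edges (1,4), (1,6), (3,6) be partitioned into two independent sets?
Yes. Partition: {1, 2, 3, 5}, {4, 6}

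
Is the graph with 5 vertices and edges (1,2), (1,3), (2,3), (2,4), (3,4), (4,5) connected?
Yes (BFS from 1 visits [1, 2, 3, 4, 5] — all 5 vertices reached)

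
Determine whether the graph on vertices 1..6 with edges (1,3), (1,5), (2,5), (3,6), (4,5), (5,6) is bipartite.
Yes. Partition: {1, 2, 4, 6}, {3, 5}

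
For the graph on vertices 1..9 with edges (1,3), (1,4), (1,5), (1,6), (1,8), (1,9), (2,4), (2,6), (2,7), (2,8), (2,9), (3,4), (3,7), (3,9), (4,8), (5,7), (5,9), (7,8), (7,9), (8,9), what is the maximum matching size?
4 (matching: (1,6), (2,4), (5,7), (8,9); upper bound floor(n/2) = floor(9/2) = 4)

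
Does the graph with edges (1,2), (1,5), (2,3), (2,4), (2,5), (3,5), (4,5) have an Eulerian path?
Yes — and in fact it has an Eulerian circuit (the graph is connected and all 5 vertices have even degree)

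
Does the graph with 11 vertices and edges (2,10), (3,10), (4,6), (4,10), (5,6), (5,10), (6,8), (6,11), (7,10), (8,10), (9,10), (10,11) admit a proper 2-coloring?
Yes. Partition: {1, 2, 3, 4, 5, 7, 8, 9, 11}, {6, 10}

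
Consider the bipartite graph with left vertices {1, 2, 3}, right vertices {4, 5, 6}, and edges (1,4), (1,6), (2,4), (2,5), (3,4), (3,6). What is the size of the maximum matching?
3 (matching: (1,6), (2,5), (3,4); upper bound min(|L|,|R|) = min(3,3) = 3)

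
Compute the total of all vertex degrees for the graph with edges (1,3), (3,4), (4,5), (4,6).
8 (handshake: sum of degrees = 2|E| = 2 x 4 = 8)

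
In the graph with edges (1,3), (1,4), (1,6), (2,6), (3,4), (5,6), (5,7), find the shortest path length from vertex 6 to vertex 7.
2 (path: 6 -> 5 -> 7, 2 edges)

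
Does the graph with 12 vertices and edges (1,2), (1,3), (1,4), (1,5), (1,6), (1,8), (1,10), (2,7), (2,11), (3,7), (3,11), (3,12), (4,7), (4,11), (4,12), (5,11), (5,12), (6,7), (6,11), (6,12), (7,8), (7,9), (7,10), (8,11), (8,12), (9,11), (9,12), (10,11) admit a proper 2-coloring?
Yes. Partition: {1, 7, 11, 12}, {2, 3, 4, 5, 6, 8, 9, 10}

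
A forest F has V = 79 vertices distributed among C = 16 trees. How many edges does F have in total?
63 (Each of the 16 component trees on V_i vertices has V_i - 1 edges; summing gives V - C = 79 - 16 = 63)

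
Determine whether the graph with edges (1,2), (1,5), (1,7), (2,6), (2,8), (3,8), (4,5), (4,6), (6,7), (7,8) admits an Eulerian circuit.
No (6 vertices have odd degree: {1, 2, 3, 6, 7, 8}; Eulerian circuit requires 0)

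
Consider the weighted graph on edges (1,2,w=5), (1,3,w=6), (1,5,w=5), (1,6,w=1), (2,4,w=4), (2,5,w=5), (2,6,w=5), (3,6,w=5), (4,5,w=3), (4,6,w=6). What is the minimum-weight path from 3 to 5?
11 (path: 3 -> 1 -> 5; weights 6 + 5 = 11)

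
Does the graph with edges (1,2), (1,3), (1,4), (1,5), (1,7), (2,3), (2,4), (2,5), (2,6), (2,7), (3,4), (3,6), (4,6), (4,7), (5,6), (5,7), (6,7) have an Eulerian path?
No (4 vertices have odd degree: {1, 4, 6, 7}; Eulerian path requires 0 or 2)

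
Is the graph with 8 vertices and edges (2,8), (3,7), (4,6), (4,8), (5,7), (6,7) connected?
No, it has 2 components: {1}, {2, 3, 4, 5, 6, 7, 8}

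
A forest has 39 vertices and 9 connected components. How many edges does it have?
30 (Each of the 9 component trees on V_i vertices has V_i - 1 edges; summing gives V - C = 39 - 9 = 30)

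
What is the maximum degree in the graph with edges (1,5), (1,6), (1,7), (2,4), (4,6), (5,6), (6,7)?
4 (attained at vertex 6)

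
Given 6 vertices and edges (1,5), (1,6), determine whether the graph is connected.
No, it has 4 components: {1, 5, 6}, {2}, {3}, {4}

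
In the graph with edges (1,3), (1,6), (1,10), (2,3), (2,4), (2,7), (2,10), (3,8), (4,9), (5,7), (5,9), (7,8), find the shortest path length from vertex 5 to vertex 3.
3 (path: 5 -> 7 -> 8 -> 3, 3 edges)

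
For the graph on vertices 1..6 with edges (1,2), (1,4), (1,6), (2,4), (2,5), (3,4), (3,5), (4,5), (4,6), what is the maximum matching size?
3 (matching: (1,6), (2,5), (3,4); upper bound floor(n/2) = floor(6/2) = 3)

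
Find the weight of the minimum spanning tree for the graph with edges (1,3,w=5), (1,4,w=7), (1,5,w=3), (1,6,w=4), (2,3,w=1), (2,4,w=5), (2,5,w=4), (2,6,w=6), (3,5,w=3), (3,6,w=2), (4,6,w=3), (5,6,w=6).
12 (MST edges: (1,5,w=3), (2,3,w=1), (3,5,w=3), (3,6,w=2), (4,6,w=3); sum of weights 3 + 1 + 3 + 2 + 3 = 12)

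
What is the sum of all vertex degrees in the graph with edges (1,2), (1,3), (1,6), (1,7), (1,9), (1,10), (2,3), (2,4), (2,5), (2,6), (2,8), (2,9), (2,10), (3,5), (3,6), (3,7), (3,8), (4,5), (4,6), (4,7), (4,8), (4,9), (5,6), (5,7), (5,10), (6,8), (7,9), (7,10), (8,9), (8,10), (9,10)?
62 (handshake: sum of degrees = 2|E| = 2 x 31 = 62)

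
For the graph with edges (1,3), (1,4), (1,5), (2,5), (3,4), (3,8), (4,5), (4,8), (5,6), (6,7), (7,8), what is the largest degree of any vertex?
4 (attained at vertices 4, 5)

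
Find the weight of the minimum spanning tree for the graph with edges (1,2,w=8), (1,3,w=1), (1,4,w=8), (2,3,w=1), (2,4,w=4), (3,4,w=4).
6 (MST edges: (1,3,w=1), (2,3,w=1), (2,4,w=4); sum of weights 1 + 1 + 4 = 6)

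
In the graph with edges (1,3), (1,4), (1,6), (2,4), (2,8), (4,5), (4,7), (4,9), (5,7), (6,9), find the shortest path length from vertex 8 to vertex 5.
3 (path: 8 -> 2 -> 4 -> 5, 3 edges)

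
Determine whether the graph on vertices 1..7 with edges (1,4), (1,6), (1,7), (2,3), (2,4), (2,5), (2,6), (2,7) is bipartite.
Yes. Partition: {1, 2}, {3, 4, 5, 6, 7}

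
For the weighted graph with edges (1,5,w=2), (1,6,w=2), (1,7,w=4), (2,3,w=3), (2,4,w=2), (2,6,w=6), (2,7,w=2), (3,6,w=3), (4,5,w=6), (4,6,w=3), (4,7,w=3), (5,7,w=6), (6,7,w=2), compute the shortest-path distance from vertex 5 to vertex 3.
7 (path: 5 -> 1 -> 6 -> 3; weights 2 + 2 + 3 = 7)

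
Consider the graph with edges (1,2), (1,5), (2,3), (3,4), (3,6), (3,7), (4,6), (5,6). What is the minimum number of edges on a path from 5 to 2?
2 (path: 5 -> 1 -> 2, 2 edges)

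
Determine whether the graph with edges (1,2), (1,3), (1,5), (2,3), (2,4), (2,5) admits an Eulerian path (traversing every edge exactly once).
Yes (the graph is connected and exactly 2 vertices have odd degree: {1, 4}; any Eulerian path must start and end at those)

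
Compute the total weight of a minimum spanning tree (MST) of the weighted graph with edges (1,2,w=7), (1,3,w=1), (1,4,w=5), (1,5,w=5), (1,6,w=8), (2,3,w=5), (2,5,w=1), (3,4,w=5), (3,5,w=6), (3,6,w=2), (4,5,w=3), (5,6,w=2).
9 (MST edges: (1,3,w=1), (2,5,w=1), (3,6,w=2), (4,5,w=3), (5,6,w=2); sum of weights 1 + 1 + 2 + 3 + 2 = 9)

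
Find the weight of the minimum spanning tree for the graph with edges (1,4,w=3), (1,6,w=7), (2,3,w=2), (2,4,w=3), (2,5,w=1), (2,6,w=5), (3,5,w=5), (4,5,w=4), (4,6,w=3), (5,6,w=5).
12 (MST edges: (1,4,w=3), (2,3,w=2), (2,4,w=3), (2,5,w=1), (4,6,w=3); sum of weights 3 + 2 + 3 + 1 + 3 = 12)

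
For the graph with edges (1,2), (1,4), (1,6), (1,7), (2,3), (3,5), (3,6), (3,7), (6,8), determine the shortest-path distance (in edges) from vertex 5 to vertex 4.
4 (path: 5 -> 3 -> 2 -> 1 -> 4, 4 edges)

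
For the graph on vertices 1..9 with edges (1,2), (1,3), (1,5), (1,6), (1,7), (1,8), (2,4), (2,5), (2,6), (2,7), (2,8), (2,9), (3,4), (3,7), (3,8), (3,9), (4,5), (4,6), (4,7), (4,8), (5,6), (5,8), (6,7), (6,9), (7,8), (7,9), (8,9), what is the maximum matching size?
4 (matching: (2,4), (3,8), (5,6), (7,9); upper bound floor(n/2) = floor(9/2) = 4)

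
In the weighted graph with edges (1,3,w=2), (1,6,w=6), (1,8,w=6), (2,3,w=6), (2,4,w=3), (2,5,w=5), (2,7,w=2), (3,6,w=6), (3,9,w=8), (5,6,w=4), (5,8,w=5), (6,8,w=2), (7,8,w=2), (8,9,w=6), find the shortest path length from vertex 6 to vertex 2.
6 (path: 6 -> 8 -> 7 -> 2; weights 2 + 2 + 2 = 6)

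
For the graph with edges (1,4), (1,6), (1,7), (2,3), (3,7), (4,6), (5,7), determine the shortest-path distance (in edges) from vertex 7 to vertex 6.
2 (path: 7 -> 1 -> 6, 2 edges)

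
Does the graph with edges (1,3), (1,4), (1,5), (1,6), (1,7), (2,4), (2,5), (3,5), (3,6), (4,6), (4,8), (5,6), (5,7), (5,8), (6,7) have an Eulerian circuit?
No (4 vertices have odd degree: {1, 3, 6, 7}; Eulerian circuit requires 0)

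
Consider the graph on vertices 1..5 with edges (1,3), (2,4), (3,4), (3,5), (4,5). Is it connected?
Yes (BFS from 1 visits [1, 3, 4, 5, 2] — all 5 vertices reached)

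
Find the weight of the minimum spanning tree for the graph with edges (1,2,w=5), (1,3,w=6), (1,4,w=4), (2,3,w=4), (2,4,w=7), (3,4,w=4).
12 (MST edges: (1,4,w=4), (2,3,w=4), (3,4,w=4); sum of weights 4 + 4 + 4 = 12)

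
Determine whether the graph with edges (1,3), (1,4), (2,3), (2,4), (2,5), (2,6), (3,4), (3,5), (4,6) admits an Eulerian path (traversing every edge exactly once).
Yes — and in fact it has an Eulerian circuit (the graph is connected and all 6 vertices have even degree)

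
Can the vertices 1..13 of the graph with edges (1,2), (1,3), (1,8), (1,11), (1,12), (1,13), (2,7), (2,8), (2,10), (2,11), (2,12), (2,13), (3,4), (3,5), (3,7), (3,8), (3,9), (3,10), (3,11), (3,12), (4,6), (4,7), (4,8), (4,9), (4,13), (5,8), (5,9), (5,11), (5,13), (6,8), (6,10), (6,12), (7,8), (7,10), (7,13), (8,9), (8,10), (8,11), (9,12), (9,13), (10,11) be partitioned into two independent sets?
No (odd cycle of length 3: 8 -> 1 -> 11 -> 8)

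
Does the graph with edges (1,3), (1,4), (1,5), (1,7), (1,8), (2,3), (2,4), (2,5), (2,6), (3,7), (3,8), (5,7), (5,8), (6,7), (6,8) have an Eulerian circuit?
No (2 vertices have odd degree: {1, 6}; Eulerian circuit requires 0)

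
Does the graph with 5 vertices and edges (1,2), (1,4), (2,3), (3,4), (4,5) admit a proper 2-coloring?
Yes. Partition: {1, 3, 5}, {2, 4}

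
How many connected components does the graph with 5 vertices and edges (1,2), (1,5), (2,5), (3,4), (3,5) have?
1 (components: {1, 2, 3, 4, 5})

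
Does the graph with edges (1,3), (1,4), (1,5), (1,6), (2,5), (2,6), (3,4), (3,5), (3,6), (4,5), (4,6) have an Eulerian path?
Yes — and in fact it has an Eulerian circuit (the graph is connected and all 6 vertices have even degree)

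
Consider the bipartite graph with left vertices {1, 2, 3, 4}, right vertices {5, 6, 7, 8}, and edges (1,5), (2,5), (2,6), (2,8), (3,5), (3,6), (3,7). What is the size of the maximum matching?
3 (matching: (1,5), (2,8), (3,7); upper bound min(|L|,|R|) = min(4,4) = 4)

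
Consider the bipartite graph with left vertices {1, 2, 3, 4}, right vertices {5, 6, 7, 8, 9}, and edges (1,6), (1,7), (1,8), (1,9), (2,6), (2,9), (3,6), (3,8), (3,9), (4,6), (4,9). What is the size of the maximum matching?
4 (matching: (1,7), (2,9), (3,8), (4,6); upper bound min(|L|,|R|) = min(4,5) = 4)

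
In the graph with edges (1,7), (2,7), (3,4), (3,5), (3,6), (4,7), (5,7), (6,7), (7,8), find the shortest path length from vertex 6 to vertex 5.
2 (path: 6 -> 7 -> 5, 2 edges)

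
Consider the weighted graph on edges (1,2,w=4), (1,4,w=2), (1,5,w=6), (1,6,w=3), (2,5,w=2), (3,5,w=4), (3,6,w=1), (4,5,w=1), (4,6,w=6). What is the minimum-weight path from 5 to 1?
3 (path: 5 -> 4 -> 1; weights 1 + 2 = 3)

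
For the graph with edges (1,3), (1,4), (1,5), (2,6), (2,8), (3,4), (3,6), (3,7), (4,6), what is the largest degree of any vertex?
4 (attained at vertex 3)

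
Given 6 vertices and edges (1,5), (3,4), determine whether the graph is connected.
No, it has 4 components: {1, 5}, {2}, {3, 4}, {6}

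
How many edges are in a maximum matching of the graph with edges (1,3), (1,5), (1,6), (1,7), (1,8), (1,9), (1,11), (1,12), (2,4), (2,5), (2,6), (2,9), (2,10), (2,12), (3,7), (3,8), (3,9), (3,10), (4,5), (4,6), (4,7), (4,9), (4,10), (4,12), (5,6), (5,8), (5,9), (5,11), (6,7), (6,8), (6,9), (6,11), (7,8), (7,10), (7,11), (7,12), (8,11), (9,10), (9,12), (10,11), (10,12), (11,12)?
6 (matching: (1,11), (2,10), (3,9), (4,12), (5,8), (6,7); upper bound floor(n/2) = floor(12/2) = 6)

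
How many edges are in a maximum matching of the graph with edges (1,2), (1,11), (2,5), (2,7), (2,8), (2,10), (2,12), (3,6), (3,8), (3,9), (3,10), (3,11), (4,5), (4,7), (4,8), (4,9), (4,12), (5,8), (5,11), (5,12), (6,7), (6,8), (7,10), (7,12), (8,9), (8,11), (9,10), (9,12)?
6 (matching: (1,2), (3,10), (4,8), (5,11), (6,7), (9,12); upper bound floor(n/2) = floor(12/2) = 6)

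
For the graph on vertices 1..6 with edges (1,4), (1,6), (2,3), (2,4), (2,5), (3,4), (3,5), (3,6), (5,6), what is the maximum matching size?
3 (matching: (1,4), (2,5), (3,6); upper bound floor(n/2) = floor(6/2) = 3)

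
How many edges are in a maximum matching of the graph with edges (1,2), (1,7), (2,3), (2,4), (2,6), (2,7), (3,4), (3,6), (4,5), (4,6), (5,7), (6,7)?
3 (matching: (2,7), (3,6), (4,5); upper bound floor(n/2) = floor(7/2) = 3)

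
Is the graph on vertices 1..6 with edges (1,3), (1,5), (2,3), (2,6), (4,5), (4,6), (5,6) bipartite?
No (odd cycle of length 5: 6 -> 5 -> 1 -> 3 -> 2 -> 6)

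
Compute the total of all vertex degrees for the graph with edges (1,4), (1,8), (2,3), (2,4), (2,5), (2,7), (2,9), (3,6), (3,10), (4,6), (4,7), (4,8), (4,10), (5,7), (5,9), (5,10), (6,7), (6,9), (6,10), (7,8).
40 (handshake: sum of degrees = 2|E| = 2 x 20 = 40)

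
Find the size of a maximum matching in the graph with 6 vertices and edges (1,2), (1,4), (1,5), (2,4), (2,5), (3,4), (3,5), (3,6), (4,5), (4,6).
3 (matching: (1,4), (2,5), (3,6); upper bound floor(n/2) = floor(6/2) = 3)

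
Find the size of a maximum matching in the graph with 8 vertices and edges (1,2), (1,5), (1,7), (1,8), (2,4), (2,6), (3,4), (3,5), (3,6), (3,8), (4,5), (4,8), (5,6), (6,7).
4 (matching: (1,7), (2,6), (3,8), (4,5); upper bound floor(n/2) = floor(8/2) = 4)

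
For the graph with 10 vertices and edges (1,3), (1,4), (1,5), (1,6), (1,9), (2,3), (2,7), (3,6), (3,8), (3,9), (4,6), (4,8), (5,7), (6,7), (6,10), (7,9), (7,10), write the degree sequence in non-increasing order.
[5, 5, 5, 5, 3, 3, 2, 2, 2, 2] (degrees: deg(1)=5, deg(2)=2, deg(3)=5, deg(4)=3, deg(5)=2, deg(6)=5, deg(7)=5, deg(8)=2, deg(9)=3, deg(10)=2)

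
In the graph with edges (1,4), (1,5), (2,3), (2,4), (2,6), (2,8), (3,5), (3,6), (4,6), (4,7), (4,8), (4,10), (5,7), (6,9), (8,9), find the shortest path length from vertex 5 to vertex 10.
3 (path: 5 -> 7 -> 4 -> 10, 3 edges)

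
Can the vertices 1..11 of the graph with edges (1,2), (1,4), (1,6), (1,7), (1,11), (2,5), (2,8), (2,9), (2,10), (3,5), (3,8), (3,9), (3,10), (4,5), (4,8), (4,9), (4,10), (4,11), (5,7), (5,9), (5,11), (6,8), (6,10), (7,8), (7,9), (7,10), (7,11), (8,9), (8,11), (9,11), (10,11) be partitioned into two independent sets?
No (odd cycle of length 3: 4 -> 1 -> 11 -> 4)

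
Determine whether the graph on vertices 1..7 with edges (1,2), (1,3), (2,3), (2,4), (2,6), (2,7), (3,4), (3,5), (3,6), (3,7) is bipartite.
No (odd cycle of length 3: 3 -> 1 -> 2 -> 3)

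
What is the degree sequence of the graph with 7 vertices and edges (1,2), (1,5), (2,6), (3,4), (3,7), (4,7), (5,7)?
[3, 2, 2, 2, 2, 2, 1] (degrees: deg(1)=2, deg(2)=2, deg(3)=2, deg(4)=2, deg(5)=2, deg(6)=1, deg(7)=3)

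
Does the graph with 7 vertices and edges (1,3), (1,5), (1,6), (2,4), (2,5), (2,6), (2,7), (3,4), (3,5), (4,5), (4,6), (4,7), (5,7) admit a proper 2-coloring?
No (odd cycle of length 3: 3 -> 1 -> 5 -> 3)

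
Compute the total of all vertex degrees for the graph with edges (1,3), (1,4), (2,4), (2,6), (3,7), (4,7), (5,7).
14 (handshake: sum of degrees = 2|E| = 2 x 7 = 14)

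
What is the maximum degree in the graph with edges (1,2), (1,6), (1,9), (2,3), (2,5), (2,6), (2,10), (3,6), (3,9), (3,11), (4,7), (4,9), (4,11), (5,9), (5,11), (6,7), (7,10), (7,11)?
5 (attained at vertex 2)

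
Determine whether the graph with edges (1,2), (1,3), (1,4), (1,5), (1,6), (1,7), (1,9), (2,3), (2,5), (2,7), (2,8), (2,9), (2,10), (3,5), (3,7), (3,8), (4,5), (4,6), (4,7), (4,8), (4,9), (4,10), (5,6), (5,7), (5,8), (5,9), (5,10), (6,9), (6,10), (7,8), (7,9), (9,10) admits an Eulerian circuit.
No (10 vertices have odd degree: {1, 2, 3, 4, 5, 6, 7, 8, 9, 10}; Eulerian circuit requires 0)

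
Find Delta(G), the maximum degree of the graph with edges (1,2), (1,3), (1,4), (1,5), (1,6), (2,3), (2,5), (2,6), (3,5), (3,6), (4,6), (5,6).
5 (attained at vertices 1, 6)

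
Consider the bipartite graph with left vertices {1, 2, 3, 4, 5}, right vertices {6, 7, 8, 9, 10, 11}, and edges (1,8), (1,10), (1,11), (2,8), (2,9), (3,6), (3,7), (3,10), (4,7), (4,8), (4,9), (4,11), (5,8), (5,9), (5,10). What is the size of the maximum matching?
5 (matching: (1,11), (2,9), (3,10), (4,7), (5,8); upper bound min(|L|,|R|) = min(5,6) = 5)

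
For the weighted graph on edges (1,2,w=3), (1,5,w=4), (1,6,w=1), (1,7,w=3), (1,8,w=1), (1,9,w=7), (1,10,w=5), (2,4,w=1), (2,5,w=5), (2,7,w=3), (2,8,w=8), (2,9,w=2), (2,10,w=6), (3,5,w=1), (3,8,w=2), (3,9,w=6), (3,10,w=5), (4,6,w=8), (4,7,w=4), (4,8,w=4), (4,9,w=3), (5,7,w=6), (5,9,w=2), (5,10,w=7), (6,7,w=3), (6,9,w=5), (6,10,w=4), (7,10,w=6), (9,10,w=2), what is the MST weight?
15 (MST edges: (1,6,w=1), (1,7,w=3), (1,8,w=1), (2,4,w=1), (2,9,w=2), (3,5,w=1), (3,8,w=2), (5,9,w=2), (9,10,w=2); sum of weights 1 + 3 + 1 + 1 + 2 + 1 + 2 + 2 + 2 = 15)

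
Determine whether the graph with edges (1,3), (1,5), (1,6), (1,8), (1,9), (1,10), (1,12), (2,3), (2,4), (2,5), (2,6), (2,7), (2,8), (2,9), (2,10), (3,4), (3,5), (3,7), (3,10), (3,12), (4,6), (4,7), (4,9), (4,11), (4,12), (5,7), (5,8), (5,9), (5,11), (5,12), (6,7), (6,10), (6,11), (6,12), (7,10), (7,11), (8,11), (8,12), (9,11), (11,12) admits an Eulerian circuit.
No (10 vertices have odd degree: {1, 3, 4, 6, 7, 8, 9, 10, 11, 12}; Eulerian circuit requires 0)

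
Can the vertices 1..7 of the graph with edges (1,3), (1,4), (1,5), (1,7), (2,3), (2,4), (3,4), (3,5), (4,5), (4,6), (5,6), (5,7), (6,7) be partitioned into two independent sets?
No (odd cycle of length 3: 4 -> 1 -> 5 -> 4)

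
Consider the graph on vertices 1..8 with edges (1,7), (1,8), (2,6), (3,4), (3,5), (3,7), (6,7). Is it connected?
Yes (BFS from 1 visits [1, 7, 8, 3, 6, 4, 5, 2] — all 8 vertices reached)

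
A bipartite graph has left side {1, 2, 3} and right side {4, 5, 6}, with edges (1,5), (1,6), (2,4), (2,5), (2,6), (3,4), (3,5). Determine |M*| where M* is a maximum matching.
3 (matching: (1,6), (2,5), (3,4); upper bound min(|L|,|R|) = min(3,3) = 3)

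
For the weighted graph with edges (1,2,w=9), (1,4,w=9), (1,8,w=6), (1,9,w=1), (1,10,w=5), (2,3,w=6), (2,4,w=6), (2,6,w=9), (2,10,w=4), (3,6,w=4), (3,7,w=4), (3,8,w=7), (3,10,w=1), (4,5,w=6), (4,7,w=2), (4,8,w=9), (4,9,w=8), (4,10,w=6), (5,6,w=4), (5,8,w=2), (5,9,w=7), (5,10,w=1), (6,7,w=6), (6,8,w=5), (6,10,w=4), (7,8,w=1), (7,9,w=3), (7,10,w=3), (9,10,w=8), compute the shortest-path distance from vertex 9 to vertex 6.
9 (path: 9 -> 7 -> 6; weights 3 + 6 = 9)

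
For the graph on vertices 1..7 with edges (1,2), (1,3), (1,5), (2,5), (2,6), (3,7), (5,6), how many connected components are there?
2 (components: {1, 2, 3, 5, 6, 7}, {4})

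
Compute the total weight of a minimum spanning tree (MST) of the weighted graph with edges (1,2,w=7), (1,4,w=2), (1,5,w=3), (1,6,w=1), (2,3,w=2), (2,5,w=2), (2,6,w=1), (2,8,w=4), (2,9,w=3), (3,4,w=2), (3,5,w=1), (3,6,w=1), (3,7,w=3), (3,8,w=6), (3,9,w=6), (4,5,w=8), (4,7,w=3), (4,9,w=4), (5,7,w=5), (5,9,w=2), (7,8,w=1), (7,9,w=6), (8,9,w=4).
12 (MST edges: (1,4,w=2), (1,6,w=1), (2,6,w=1), (3,5,w=1), (3,6,w=1), (3,7,w=3), (5,9,w=2), (7,8,w=1); sum of weights 2 + 1 + 1 + 1 + 1 + 3 + 2 + 1 = 12)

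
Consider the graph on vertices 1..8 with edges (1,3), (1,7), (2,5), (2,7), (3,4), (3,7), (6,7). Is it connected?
No, it has 2 components: {1, 2, 3, 4, 5, 6, 7}, {8}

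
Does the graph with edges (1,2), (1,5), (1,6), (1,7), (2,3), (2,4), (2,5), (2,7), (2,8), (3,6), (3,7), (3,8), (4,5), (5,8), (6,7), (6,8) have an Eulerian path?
Yes — and in fact it has an Eulerian circuit (the graph is connected and all 8 vertices have even degree)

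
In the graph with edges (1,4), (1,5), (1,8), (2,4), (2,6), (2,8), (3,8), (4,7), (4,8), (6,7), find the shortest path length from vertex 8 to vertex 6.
2 (path: 8 -> 2 -> 6, 2 edges)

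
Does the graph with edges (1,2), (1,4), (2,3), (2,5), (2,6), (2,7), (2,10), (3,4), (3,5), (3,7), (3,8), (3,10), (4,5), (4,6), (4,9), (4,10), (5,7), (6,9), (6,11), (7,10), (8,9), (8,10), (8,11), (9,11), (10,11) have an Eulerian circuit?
Yes (the graph is connected and all 11 vertices have even degree)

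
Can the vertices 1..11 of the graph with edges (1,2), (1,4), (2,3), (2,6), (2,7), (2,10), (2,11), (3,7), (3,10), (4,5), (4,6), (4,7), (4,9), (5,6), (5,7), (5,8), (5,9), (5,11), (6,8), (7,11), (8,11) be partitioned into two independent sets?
No (odd cycle of length 3: 7 -> 4 -> 5 -> 7)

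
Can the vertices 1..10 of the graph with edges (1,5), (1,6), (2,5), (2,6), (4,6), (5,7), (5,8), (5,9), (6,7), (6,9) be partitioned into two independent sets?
Yes. Partition: {1, 2, 3, 4, 7, 8, 9, 10}, {5, 6}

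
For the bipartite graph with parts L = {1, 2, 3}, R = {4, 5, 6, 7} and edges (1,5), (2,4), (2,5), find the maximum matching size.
2 (matching: (1,5), (2,4); upper bound min(|L|,|R|) = min(3,4) = 3)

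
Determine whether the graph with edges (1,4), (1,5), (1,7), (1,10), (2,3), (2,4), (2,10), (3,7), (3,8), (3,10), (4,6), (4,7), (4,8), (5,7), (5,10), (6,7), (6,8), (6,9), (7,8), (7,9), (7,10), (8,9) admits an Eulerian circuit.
No (6 vertices have odd degree: {2, 4, 5, 8, 9, 10}; Eulerian circuit requires 0)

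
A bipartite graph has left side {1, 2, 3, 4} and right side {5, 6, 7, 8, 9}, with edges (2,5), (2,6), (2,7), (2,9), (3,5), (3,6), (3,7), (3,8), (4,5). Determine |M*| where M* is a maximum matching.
3 (matching: (2,9), (3,8), (4,5); upper bound min(|L|,|R|) = min(4,5) = 4)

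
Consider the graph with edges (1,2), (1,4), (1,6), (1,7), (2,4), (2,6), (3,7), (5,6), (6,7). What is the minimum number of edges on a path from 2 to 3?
3 (path: 2 -> 6 -> 7 -> 3, 3 edges)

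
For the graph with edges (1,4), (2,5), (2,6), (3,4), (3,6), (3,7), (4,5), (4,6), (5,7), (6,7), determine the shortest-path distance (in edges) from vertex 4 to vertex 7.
2 (path: 4 -> 6 -> 7, 2 edges)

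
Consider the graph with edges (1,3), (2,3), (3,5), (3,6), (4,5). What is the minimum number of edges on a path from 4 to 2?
3 (path: 4 -> 5 -> 3 -> 2, 3 edges)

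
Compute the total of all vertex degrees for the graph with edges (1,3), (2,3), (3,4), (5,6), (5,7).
10 (handshake: sum of degrees = 2|E| = 2 x 5 = 10)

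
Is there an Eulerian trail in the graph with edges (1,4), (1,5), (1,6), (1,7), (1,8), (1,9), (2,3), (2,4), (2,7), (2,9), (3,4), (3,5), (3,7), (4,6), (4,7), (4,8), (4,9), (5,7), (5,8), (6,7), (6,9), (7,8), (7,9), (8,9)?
Yes (the graph is connected and exactly 2 vertices have odd degree: {4, 8}; any Eulerian path must start and end at those)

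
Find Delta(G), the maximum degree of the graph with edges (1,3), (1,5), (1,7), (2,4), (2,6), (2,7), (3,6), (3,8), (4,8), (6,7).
3 (attained at vertices 1, 2, 3, 6, 7)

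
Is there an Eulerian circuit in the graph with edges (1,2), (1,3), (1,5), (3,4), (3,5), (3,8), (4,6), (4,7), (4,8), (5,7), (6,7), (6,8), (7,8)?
No (4 vertices have odd degree: {1, 2, 5, 6}; Eulerian circuit requires 0)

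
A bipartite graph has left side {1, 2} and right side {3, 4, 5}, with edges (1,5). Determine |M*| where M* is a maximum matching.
1 (matching: (1,5); upper bound min(|L|,|R|) = min(2,3) = 2)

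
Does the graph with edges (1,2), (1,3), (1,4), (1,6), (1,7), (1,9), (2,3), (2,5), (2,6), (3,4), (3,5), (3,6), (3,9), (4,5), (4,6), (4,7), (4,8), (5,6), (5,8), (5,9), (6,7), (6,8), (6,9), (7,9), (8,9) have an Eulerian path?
Yes — and in fact it has an Eulerian circuit (the graph is connected and all 9 vertices have even degree)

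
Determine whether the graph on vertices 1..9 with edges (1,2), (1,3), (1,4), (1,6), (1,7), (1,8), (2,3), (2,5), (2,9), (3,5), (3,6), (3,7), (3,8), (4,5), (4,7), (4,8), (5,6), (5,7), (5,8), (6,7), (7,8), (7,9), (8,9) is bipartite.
No (odd cycle of length 3: 2 -> 1 -> 3 -> 2)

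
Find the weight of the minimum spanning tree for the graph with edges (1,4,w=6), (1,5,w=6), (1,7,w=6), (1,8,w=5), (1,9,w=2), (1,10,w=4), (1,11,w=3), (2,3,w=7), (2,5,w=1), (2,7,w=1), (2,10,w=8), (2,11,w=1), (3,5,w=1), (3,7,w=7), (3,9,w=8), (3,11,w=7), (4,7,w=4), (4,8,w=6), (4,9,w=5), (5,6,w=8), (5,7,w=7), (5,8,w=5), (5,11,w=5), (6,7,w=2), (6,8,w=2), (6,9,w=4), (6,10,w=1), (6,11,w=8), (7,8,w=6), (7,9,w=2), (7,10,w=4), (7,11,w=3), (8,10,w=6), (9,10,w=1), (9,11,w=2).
16 (MST edges: (1,9,w=2), (2,5,w=1), (2,7,w=1), (2,11,w=1), (3,5,w=1), (4,7,w=4), (6,7,w=2), (6,8,w=2), (6,10,w=1), (9,10,w=1); sum of weights 2 + 1 + 1 + 1 + 1 + 4 + 2 + 2 + 1 + 1 = 16)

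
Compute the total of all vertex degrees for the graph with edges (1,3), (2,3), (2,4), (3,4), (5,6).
10 (handshake: sum of degrees = 2|E| = 2 x 5 = 10)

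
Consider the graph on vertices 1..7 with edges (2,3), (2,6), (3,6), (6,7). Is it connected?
No, it has 4 components: {1}, {2, 3, 6, 7}, {4}, {5}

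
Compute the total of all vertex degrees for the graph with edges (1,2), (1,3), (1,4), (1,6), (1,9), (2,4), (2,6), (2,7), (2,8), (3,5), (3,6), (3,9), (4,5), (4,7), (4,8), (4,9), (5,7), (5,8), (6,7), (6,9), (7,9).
42 (handshake: sum of degrees = 2|E| = 2 x 21 = 42)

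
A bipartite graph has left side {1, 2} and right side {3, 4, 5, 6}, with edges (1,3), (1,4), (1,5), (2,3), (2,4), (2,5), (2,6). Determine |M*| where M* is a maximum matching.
2 (matching: (1,5), (2,6); upper bound min(|L|,|R|) = min(2,4) = 2)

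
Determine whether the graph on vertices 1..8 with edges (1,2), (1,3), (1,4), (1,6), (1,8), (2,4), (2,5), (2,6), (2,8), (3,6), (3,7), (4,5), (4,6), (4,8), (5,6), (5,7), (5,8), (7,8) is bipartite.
No (odd cycle of length 3: 3 -> 1 -> 6 -> 3)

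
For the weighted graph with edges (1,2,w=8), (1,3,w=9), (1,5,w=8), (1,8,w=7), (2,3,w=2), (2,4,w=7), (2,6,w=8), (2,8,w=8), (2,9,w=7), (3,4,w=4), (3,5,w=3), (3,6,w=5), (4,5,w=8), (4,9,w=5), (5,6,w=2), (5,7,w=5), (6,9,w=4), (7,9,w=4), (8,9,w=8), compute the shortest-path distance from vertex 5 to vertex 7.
5 (path: 5 -> 7; weights 5 = 5)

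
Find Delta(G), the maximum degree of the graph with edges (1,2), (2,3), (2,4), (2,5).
4 (attained at vertex 2)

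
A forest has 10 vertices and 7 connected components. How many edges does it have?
3 (Each of the 7 component trees on V_i vertices has V_i - 1 edges; summing gives V - C = 10 - 7 = 3)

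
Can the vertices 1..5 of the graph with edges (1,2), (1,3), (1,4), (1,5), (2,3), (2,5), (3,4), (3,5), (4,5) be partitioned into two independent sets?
No (odd cycle of length 3: 3 -> 1 -> 2 -> 3)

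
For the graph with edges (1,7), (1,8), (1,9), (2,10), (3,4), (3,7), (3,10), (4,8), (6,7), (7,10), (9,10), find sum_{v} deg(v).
22 (handshake: sum of degrees = 2|E| = 2 x 11 = 22)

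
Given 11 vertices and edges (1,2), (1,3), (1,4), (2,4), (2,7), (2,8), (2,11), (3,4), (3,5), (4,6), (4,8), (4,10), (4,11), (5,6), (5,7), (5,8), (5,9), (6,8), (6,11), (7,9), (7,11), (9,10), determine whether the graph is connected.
Yes (BFS from 1 visits [1, 2, 3, 4, 7, 8, 11, 5, 6, 10, 9] — all 11 vertices reached)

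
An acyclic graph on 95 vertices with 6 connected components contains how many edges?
89 (Each of the 6 component trees on V_i vertices has V_i - 1 edges; summing gives V - C = 95 - 6 = 89)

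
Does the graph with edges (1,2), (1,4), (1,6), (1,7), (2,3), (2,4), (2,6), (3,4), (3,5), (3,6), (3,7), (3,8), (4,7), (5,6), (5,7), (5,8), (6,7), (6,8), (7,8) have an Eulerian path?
Yes — and in fact it has an Eulerian circuit (the graph is connected and all 8 vertices have even degree)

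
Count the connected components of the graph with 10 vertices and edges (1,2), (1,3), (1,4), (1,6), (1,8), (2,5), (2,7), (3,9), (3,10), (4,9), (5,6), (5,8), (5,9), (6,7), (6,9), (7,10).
1 (components: {1, 2, 3, 4, 5, 6, 7, 8, 9, 10})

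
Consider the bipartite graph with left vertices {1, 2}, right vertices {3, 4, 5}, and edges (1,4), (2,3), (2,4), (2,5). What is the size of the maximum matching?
2 (matching: (1,4), (2,5); upper bound min(|L|,|R|) = min(2,3) = 2)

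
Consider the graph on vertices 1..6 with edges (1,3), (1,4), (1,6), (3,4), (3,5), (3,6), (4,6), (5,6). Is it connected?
No, it has 2 components: {1, 3, 4, 5, 6}, {2}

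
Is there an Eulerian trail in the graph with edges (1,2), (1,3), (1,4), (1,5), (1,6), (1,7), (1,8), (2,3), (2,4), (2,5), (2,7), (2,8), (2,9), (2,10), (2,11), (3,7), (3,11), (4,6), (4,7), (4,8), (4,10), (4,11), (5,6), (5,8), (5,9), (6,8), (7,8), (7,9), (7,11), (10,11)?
No (8 vertices have odd degree: {1, 2, 4, 5, 7, 9, 10, 11}; Eulerian path requires 0 or 2)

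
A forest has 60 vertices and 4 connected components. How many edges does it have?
56 (Each of the 4 component trees on V_i vertices has V_i - 1 edges; summing gives V - C = 60 - 4 = 56)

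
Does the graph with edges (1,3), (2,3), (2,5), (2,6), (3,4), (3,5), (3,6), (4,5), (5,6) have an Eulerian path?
No (4 vertices have odd degree: {1, 2, 3, 6}; Eulerian path requires 0 or 2)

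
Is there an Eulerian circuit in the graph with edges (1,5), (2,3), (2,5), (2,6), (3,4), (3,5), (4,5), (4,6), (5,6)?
No (6 vertices have odd degree: {1, 2, 3, 4, 5, 6}; Eulerian circuit requires 0)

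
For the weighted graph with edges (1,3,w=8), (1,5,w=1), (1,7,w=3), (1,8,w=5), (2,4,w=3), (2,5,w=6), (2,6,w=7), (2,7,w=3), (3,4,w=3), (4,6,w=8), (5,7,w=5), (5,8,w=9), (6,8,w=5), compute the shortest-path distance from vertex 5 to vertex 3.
9 (path: 5 -> 1 -> 3; weights 1 + 8 = 9)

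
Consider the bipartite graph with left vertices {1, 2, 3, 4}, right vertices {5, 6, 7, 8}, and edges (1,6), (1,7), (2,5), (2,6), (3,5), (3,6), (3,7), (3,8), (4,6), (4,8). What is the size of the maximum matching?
4 (matching: (1,7), (2,6), (3,5), (4,8); upper bound min(|L|,|R|) = min(4,4) = 4)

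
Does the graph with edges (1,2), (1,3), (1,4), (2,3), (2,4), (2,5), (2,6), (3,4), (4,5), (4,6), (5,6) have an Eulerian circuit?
No (6 vertices have odd degree: {1, 2, 3, 4, 5, 6}; Eulerian circuit requires 0)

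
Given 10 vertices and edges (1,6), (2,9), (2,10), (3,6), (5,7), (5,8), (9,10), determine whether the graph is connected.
No, it has 4 components: {1, 3, 6}, {2, 9, 10}, {4}, {5, 7, 8}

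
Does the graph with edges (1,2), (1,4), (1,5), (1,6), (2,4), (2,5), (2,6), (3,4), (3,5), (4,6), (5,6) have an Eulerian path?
Yes — and in fact it has an Eulerian circuit (the graph is connected and all 6 vertices have even degree)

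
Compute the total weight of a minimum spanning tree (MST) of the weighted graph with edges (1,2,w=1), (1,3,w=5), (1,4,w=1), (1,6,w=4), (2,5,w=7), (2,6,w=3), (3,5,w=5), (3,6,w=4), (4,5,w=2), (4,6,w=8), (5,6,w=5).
11 (MST edges: (1,2,w=1), (1,4,w=1), (2,6,w=3), (3,6,w=4), (4,5,w=2); sum of weights 1 + 1 + 3 + 4 + 2 = 11)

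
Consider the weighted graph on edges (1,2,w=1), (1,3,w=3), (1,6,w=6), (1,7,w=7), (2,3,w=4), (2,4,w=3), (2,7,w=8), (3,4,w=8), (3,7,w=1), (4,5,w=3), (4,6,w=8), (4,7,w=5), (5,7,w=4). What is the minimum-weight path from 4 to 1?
4 (path: 4 -> 2 -> 1; weights 3 + 1 = 4)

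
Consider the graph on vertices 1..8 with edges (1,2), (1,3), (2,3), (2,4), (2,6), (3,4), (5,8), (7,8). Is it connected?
No, it has 2 components: {1, 2, 3, 4, 6}, {5, 7, 8}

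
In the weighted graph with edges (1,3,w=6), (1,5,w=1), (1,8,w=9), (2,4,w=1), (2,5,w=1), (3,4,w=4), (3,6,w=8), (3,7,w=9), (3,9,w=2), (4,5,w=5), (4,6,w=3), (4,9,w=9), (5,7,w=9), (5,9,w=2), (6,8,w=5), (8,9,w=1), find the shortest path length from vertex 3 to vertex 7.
9 (path: 3 -> 7; weights 9 = 9)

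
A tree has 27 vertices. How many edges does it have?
26 (A tree on V vertices has V - 1 edges, so 27 - 1 = 26)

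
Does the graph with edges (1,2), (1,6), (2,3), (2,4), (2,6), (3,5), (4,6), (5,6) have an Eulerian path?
Yes — and in fact it has an Eulerian circuit (the graph is connected and all 6 vertices have even degree)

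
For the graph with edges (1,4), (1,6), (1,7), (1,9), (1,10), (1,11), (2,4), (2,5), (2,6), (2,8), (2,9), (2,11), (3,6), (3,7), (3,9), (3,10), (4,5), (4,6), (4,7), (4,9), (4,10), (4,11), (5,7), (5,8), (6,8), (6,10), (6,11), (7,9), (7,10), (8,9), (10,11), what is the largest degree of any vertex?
8 (attained at vertex 4)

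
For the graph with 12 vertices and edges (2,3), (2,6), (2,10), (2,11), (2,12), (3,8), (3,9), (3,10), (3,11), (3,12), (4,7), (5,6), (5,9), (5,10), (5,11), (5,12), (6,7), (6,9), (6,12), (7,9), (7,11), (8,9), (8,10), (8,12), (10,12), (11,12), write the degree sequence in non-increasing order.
[7, 6, 5, 5, 5, 5, 5, 5, 4, 4, 1, 0] (degrees: deg(1)=0, deg(2)=5, deg(3)=6, deg(4)=1, deg(5)=5, deg(6)=5, deg(7)=4, deg(8)=4, deg(9)=5, deg(10)=5, deg(11)=5, deg(12)=7)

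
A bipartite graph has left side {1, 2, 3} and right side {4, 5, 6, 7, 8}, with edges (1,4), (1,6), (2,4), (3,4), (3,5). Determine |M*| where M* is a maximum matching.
3 (matching: (1,6), (2,4), (3,5); upper bound min(|L|,|R|) = min(3,5) = 3)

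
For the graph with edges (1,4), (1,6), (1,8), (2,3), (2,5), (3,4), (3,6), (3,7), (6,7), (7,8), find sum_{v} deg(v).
20 (handshake: sum of degrees = 2|E| = 2 x 10 = 20)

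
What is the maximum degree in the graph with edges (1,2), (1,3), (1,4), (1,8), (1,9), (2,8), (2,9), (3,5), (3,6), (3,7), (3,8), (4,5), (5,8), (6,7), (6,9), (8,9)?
5 (attained at vertices 1, 3, 8)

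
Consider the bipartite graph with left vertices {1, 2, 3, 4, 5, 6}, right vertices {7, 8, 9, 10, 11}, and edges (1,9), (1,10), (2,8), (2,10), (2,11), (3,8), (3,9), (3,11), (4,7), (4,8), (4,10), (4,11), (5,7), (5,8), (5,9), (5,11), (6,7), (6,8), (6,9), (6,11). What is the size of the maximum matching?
5 (matching: (1,10), (2,11), (3,9), (4,8), (5,7); upper bound min(|L|,|R|) = min(6,5) = 5)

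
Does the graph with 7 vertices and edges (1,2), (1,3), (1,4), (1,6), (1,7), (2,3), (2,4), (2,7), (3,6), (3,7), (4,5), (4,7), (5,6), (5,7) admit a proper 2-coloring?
No (odd cycle of length 3: 6 -> 1 -> 3 -> 6)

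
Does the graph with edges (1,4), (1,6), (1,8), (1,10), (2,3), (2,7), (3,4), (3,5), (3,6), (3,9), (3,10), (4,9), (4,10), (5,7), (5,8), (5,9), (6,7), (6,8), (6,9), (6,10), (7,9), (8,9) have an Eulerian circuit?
Yes (the graph is connected and all 10 vertices have even degree)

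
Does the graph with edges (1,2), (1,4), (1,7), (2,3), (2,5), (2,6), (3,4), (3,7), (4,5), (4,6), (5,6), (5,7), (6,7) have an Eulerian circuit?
No (2 vertices have odd degree: {1, 3}; Eulerian circuit requires 0)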